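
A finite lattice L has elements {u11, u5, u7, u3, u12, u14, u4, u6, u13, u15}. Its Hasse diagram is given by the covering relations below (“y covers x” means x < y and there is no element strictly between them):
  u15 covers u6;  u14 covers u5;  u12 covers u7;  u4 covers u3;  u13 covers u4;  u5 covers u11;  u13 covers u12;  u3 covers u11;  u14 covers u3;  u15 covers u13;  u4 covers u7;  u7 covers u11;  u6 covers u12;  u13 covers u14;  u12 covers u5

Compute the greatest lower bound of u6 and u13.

Common lower bounds of {u6, u13}: u11, u12, u5, u7.
The greatest among these is u12.

u12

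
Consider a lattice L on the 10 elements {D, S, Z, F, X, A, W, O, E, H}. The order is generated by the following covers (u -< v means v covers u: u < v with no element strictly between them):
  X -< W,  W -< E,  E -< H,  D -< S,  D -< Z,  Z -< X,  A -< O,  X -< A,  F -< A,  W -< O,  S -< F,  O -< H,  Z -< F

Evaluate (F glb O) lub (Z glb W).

F

F ∧ O = F
Z ∧ W = Z
F ∨ Z = F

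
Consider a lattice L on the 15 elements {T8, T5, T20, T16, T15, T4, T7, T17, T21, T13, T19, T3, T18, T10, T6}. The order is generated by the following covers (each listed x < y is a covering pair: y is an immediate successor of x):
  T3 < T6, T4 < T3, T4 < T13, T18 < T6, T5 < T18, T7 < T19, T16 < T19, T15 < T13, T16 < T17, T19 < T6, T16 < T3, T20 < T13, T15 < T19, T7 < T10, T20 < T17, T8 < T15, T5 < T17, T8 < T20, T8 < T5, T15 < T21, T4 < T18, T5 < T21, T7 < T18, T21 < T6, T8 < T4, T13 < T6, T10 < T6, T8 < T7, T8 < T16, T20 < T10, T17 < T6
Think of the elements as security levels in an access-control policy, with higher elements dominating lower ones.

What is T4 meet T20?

Common lower bounds of {T4, T20}: T8.
The greatest among these is T8.

T8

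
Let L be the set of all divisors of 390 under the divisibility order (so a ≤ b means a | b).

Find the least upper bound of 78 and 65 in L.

390

Common upper bounds of {78, 65}: 390.
The least among these is 390.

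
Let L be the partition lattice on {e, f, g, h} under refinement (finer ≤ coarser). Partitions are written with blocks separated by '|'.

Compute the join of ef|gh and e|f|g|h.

ef|gh

The join of ef|gh and e|f|g|h merges any blocks that overlap across the partitions, giving ef|gh.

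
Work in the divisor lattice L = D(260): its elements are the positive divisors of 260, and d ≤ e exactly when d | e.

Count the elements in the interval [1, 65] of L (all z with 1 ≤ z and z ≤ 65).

4

The interval [1, 65] = {1, 13, 5, 65}, which has 4 elements.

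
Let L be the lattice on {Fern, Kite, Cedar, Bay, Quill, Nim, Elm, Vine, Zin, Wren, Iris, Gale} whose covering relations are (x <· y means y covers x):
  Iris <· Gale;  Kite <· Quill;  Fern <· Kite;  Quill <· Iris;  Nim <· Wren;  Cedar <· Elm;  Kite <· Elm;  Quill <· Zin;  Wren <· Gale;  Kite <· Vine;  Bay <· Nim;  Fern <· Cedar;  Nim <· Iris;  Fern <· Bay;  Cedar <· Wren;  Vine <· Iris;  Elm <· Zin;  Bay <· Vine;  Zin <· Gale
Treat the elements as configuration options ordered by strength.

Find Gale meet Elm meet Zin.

Common lower bounds of {Gale, Elm, Zin}: Cedar, Elm, Fern, Kite.
The greatest among these is Elm.

Elm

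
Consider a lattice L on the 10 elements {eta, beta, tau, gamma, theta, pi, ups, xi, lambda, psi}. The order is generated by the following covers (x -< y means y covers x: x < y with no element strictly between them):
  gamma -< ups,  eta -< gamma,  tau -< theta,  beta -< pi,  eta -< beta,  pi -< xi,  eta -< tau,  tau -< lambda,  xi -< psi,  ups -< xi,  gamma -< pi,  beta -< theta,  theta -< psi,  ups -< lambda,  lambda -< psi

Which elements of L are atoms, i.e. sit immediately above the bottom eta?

beta, gamma, tau

The atoms are exactly the elements that cover eta: beta, gamma, tau.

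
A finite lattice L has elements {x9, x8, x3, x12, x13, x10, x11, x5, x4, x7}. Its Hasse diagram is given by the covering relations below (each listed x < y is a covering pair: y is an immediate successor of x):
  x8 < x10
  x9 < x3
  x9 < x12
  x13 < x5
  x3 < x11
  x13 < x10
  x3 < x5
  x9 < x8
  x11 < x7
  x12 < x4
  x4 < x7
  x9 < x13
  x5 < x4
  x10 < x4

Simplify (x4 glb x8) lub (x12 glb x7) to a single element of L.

x4

x4 ∧ x8 = x8
x12 ∧ x7 = x12
x8 ∨ x12 = x4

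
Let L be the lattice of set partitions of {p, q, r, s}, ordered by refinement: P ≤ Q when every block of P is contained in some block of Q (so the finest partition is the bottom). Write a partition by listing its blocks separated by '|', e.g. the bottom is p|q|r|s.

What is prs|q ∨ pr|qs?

pqrs

Common upper bounds of {prs|q, pr|qs}: pqrs.
The least among these is pqrs.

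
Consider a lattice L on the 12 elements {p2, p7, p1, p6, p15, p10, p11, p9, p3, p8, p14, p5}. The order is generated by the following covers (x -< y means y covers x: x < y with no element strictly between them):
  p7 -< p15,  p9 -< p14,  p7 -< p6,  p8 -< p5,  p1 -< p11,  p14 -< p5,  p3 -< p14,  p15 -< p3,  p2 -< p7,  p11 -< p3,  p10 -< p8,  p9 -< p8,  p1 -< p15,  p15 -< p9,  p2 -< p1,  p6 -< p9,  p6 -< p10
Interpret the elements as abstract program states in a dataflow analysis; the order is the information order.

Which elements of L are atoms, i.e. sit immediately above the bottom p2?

The atoms are exactly the elements that cover p2: p1, p7.

p1, p7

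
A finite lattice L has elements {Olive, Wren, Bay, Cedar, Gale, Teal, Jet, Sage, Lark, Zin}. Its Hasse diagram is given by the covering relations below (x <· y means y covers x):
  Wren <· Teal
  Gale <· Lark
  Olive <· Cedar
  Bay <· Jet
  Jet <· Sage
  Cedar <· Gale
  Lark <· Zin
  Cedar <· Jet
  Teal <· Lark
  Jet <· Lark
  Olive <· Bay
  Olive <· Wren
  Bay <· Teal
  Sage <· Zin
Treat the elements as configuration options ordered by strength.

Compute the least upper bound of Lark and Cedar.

Common upper bounds of {Lark, Cedar}: Lark, Zin.
The least among these is Lark.

Lark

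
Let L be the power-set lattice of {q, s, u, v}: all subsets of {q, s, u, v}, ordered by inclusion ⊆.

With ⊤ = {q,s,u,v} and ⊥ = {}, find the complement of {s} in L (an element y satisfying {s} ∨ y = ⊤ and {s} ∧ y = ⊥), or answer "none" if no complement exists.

Need y with {s} ∨ y = {q,s,u,v} and {s} ∧ y = {}.
Checking each element gives: {q,u,v}.

{q,u,v}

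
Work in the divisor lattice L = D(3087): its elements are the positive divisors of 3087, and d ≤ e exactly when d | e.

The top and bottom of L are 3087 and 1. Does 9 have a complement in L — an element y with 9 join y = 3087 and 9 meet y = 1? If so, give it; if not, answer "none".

Need y with 9 ∨ y = 3087 and 9 ∧ y = 1.
Checking each element gives: 343.

343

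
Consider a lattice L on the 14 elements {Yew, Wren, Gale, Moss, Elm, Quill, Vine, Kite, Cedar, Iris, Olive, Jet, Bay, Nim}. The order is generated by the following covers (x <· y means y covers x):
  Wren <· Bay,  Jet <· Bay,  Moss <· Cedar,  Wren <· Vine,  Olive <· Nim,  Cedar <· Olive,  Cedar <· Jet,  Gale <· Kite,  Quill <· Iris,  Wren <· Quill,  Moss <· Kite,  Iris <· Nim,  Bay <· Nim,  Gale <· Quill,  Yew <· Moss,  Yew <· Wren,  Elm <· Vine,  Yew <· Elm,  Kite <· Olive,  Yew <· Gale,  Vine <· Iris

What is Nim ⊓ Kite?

Kite

Common lower bounds of {Nim, Kite}: Gale, Kite, Moss, Yew.
The greatest among these is Kite.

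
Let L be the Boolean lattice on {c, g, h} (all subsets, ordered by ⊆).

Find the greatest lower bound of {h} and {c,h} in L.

{h}

Under ⊆, meet is intersection: {h} ∩ {c,h} = {h}.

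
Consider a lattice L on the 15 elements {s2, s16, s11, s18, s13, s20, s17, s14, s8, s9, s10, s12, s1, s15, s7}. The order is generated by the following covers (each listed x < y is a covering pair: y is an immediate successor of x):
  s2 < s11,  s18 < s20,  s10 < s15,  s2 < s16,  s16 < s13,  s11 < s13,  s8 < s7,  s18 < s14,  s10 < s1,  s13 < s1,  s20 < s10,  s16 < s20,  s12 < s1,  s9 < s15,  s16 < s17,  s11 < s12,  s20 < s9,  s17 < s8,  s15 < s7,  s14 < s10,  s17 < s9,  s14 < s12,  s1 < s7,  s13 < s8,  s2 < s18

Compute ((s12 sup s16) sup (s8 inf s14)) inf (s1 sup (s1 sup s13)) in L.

s1

s12 ∨ s16 = s1
s8 ∧ s14 = s2
s1 ∨ s2 = s1
s1 ∨ s13 = s1
s1 ∨ s1 = s1
s1 ∧ s1 = s1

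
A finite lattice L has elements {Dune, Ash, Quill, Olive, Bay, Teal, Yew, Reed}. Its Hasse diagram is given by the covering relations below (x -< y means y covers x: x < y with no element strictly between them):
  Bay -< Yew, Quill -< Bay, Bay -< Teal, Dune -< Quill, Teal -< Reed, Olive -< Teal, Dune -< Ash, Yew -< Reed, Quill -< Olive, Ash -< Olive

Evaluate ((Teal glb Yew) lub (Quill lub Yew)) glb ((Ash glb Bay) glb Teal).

Teal ∧ Yew = Bay
Quill ∨ Yew = Yew
Bay ∨ Yew = Yew
Ash ∧ Bay = Dune
Dune ∧ Teal = Dune
Yew ∧ Dune = Dune

Dune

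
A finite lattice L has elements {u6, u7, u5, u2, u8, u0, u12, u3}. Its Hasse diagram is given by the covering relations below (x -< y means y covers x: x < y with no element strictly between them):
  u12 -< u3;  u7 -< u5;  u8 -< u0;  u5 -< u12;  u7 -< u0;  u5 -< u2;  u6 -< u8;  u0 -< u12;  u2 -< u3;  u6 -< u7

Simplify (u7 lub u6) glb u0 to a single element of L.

u7 ∨ u6 = u7
u7 ∧ u0 = u7

u7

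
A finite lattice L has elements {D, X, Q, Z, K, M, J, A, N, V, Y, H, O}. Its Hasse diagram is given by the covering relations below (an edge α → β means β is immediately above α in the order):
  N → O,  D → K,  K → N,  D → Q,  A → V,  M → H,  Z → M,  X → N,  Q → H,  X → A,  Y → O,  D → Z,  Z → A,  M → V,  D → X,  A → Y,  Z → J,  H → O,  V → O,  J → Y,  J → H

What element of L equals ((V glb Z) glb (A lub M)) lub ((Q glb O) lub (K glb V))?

H

V ∧ Z = Z
A ∨ M = V
Z ∧ V = Z
Q ∧ O = Q
K ∧ V = D
Q ∨ D = Q
Z ∨ Q = H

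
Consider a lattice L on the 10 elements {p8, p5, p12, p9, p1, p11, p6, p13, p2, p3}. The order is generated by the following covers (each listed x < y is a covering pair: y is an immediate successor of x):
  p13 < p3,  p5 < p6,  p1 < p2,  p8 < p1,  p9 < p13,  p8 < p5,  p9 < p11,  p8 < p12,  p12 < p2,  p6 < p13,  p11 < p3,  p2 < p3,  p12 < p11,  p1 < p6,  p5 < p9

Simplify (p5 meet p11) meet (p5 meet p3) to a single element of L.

p5

p5 ∧ p11 = p5
p5 ∧ p3 = p5
p5 ∧ p5 = p5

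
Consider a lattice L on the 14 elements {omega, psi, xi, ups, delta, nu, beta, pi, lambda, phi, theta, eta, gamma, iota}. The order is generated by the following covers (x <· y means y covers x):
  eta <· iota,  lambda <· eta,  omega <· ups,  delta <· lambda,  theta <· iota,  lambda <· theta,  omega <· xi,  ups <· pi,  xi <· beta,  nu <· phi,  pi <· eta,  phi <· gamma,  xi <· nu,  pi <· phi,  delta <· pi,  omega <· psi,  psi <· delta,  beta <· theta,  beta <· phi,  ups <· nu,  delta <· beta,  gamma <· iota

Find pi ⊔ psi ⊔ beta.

Common upper bounds of {pi, psi, beta}: gamma, iota, phi.
The least among these is phi.

phi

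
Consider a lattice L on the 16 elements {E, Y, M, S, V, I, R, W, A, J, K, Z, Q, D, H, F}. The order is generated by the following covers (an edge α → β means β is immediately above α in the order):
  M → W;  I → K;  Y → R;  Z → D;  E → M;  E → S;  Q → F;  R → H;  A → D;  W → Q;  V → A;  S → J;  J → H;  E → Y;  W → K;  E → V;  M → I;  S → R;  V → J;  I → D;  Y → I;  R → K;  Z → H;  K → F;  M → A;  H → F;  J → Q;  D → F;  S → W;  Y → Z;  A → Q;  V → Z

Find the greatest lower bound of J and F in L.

J

Common lower bounds of {J, F}: E, J, S, V.
The greatest among these is J.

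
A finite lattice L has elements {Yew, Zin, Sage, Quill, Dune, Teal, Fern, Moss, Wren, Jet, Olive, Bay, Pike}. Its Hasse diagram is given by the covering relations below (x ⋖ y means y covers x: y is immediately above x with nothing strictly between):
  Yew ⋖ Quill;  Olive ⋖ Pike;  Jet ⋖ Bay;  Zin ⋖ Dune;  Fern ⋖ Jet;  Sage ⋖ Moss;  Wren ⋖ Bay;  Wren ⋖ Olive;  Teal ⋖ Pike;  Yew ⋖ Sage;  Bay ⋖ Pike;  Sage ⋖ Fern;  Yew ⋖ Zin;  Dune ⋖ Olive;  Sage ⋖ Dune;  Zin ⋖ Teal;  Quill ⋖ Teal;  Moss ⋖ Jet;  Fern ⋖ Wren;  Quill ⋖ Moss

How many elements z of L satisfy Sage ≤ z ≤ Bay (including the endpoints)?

6

The interval [Sage, Bay] = {Bay, Fern, Jet, Moss, Sage, Wren}, which has 6 elements.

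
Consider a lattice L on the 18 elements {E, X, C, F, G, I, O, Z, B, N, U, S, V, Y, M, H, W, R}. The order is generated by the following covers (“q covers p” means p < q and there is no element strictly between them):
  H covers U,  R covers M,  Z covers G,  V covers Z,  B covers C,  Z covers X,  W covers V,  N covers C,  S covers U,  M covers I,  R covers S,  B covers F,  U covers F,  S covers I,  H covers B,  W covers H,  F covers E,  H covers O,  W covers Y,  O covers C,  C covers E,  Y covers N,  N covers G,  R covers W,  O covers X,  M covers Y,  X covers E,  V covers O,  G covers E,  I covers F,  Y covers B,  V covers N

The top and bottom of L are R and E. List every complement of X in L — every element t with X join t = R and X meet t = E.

Need t with X ∨ t = R and X ∧ t = E.
Checking each element gives: I, M, S.

I, M, S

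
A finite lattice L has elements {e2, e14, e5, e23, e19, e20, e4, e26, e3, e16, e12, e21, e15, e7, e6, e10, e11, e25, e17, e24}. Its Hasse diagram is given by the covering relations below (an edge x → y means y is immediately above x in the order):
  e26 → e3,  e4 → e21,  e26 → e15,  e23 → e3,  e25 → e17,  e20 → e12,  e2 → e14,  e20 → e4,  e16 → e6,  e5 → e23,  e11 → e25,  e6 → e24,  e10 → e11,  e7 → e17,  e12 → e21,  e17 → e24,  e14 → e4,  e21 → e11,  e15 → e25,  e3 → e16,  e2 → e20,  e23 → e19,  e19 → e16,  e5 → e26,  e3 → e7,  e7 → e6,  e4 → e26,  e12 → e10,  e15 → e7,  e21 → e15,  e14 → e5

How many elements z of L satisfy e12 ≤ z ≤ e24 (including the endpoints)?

10

The interval [e12, e24] = {e10, e11, e12, e15, e17, e21, e24, e25, e6, e7}, which has 10 elements.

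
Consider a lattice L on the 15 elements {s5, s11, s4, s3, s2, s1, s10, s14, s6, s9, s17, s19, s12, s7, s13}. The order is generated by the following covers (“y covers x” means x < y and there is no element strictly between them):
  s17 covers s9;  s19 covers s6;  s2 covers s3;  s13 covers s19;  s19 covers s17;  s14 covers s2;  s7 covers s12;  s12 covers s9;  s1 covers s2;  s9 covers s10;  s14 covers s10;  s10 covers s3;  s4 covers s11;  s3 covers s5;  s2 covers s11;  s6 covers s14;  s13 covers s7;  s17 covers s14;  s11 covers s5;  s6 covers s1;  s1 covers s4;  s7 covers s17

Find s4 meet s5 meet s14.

s5

Common lower bounds of {s4, s5, s14}: s5.
The greatest among these is s5.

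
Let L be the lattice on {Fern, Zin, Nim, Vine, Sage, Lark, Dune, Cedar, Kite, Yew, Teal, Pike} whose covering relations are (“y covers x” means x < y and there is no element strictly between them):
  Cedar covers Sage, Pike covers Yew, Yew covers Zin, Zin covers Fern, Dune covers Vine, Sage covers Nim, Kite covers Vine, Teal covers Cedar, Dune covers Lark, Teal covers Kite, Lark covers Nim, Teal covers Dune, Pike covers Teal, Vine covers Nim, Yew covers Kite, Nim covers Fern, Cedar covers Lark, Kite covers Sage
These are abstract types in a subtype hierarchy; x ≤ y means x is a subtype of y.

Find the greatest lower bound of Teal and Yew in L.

Common lower bounds of {Teal, Yew}: Fern, Kite, Nim, Sage, Vine.
The greatest among these is Kite.

Kite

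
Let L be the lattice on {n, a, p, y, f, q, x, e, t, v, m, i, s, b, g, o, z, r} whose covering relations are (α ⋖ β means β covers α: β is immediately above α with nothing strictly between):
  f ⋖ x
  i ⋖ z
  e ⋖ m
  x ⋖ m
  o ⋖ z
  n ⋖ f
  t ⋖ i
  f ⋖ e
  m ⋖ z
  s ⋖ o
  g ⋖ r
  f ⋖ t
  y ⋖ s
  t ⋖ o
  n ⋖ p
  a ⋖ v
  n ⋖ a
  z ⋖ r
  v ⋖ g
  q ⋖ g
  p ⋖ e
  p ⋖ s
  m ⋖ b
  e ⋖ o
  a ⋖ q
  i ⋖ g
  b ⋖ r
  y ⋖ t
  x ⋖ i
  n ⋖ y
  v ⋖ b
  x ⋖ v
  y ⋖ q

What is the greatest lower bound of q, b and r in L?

a

Common lower bounds of {q, b, r}: a, n.
The greatest among these is a.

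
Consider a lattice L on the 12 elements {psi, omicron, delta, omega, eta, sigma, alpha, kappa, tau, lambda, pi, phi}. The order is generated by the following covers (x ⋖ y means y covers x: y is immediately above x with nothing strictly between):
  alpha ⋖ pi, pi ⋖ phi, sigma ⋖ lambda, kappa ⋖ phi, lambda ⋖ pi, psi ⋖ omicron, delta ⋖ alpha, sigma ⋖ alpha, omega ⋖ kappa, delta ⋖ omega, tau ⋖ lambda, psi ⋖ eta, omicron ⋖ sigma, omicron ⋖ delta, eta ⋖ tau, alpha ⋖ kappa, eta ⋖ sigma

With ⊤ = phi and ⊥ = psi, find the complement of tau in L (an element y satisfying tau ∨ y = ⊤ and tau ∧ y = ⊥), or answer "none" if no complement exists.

omega

Need y with tau ∨ y = phi and tau ∧ y = psi.
Checking each element gives: omega.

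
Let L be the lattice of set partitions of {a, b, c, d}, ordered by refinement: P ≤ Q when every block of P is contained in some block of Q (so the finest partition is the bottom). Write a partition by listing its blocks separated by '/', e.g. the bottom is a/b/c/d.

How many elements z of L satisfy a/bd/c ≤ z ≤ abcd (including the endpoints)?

The interval [a/bd/c, abcd] = {a/bcd, a/bd/c, abcd, abd/c, ac/bd}, which has 5 elements.

5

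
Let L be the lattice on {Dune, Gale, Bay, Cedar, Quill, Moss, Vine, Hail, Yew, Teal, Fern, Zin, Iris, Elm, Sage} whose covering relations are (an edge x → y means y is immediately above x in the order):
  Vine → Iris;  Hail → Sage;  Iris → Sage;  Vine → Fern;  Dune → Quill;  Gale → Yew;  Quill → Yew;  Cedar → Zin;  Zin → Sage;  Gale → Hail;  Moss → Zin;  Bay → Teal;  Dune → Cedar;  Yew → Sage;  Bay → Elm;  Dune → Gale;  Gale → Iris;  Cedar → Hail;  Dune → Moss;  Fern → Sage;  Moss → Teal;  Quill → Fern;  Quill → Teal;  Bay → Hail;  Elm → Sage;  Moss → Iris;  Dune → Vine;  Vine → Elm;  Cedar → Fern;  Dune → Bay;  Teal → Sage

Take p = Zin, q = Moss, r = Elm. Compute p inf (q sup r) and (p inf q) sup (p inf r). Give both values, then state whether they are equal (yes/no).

q sup r = Sage, so p inf (q sup r) = Zin inf Sage = Zin.
p inf q = Moss and p inf r = Dune, so (p inf q) sup (p inf r) = Moss sup Dune = Moss.
Equal: no.

Zin; Moss; no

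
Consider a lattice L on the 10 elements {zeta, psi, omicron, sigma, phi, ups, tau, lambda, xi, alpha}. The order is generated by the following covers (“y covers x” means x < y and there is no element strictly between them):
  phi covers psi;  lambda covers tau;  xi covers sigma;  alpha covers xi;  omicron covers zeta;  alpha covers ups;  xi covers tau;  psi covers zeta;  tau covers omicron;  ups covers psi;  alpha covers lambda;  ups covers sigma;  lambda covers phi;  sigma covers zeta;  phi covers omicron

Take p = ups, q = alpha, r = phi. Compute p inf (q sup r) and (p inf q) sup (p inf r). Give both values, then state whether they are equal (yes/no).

q sup r = alpha, so p inf (q sup r) = ups inf alpha = ups.
p inf q = ups and p inf r = psi, so (p inf q) sup (p inf r) = ups sup psi = ups.
Equal: yes.

ups; ups; yes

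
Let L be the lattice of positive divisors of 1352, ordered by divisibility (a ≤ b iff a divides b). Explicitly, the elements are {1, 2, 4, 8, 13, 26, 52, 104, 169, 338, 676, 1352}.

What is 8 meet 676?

In the divisibility order, the meet is the greatest common divisor: gcd(8, 676) = 4.

4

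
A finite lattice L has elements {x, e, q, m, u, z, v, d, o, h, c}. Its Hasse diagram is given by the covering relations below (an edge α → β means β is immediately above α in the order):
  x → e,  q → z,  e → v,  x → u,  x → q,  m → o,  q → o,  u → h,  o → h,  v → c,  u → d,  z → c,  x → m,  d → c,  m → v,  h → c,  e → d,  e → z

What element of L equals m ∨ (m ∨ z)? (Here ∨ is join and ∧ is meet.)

c

m ∨ z = c
m ∨ c = c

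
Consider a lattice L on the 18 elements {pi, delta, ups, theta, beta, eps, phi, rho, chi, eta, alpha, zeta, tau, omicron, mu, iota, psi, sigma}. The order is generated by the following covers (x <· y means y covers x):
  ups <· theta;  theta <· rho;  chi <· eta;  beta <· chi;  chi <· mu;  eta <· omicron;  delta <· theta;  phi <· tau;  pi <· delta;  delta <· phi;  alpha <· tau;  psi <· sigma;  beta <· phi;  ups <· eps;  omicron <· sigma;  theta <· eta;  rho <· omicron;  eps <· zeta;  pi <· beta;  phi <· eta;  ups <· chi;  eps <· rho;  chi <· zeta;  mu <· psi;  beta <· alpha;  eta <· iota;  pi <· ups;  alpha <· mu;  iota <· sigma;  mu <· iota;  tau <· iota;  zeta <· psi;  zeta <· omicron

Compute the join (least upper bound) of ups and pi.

Common upper bounds of {ups, pi}: chi, eps, eta, iota, mu, omicron, psi, rho, sigma, theta, ups, zeta.
The least among these is ups.

ups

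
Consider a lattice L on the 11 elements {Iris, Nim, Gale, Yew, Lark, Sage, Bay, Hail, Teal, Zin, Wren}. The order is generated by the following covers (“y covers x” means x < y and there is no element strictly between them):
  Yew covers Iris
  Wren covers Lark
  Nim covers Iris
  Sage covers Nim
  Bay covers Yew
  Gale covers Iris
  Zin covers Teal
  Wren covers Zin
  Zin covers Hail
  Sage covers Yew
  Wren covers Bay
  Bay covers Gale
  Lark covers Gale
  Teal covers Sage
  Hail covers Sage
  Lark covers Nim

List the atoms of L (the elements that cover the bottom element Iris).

Gale, Nim, Yew

The atoms are exactly the elements that cover Iris: Gale, Nim, Yew.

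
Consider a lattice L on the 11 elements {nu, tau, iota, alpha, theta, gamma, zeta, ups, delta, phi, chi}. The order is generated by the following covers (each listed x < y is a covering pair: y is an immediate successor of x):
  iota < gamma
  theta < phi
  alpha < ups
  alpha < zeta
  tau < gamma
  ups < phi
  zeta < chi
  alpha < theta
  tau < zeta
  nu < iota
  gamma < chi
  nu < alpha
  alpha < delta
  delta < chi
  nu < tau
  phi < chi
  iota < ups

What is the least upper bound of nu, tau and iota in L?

gamma

Common upper bounds of {nu, tau, iota}: chi, gamma.
The least among these is gamma.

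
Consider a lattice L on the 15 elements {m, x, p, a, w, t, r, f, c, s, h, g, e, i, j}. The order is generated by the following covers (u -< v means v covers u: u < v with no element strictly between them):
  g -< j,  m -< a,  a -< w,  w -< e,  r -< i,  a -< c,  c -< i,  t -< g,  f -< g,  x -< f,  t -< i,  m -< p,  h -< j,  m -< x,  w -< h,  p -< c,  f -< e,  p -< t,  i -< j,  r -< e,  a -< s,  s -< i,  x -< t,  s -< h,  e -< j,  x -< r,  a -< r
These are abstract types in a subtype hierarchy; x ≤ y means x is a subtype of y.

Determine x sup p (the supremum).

Common upper bounds of {x, p}: g, i, j, t.
The least among these is t.

t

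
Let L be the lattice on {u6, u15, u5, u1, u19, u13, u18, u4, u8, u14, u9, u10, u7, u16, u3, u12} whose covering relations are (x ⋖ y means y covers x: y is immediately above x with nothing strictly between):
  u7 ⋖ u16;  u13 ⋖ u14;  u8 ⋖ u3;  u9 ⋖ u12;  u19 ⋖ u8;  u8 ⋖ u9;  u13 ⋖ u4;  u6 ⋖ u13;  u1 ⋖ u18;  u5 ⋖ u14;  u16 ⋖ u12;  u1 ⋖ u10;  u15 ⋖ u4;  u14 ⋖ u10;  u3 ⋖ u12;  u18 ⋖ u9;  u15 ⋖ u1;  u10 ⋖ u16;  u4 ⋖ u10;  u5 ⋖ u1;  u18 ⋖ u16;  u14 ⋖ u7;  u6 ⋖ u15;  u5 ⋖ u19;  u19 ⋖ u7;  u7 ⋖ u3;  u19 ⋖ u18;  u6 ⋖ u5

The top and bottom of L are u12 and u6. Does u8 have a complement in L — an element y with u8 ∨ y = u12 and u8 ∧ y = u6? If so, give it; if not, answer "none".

Need y with u8 ∨ y = u12 and u8 ∧ y = u6.
Checking each element gives: u4.

u4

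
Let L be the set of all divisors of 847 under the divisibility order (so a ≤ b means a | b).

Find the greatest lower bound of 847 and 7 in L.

Common lower bounds of {847, 7}: 1, 7.
The greatest among these is 7.

7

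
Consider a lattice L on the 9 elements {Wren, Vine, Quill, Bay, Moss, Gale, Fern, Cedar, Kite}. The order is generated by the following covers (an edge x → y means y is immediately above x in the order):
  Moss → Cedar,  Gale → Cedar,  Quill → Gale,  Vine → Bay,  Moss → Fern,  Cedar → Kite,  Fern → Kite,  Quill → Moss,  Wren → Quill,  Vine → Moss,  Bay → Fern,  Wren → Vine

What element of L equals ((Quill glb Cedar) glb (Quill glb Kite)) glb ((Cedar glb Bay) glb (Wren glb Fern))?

Quill ∧ Cedar = Quill
Quill ∧ Kite = Quill
Quill ∧ Quill = Quill
Cedar ∧ Bay = Vine
Wren ∧ Fern = Wren
Vine ∧ Wren = Wren
Quill ∧ Wren = Wren

Wren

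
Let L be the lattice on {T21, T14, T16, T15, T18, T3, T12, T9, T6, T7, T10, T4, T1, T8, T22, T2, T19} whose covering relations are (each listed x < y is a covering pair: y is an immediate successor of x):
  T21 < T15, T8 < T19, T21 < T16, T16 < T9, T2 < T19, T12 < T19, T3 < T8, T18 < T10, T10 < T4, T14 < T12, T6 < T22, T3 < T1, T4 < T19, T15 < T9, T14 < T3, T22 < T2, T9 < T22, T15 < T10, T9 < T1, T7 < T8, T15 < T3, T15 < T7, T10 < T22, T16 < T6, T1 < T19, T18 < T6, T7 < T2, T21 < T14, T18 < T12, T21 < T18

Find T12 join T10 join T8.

Common upper bounds of {T12, T10, T8}: T19.
The least among these is T19.

T19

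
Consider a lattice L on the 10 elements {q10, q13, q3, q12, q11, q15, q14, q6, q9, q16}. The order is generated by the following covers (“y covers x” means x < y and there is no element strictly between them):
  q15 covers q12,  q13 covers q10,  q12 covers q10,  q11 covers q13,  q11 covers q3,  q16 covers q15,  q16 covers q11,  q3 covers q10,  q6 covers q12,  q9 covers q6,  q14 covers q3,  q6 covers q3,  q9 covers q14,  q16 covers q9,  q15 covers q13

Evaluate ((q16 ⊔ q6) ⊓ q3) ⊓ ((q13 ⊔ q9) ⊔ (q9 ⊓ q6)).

q16 ∨ q6 = q16
q16 ∧ q3 = q3
q13 ∨ q9 = q16
q9 ∧ q6 = q6
q16 ∨ q6 = q16
q3 ∧ q16 = q3

q3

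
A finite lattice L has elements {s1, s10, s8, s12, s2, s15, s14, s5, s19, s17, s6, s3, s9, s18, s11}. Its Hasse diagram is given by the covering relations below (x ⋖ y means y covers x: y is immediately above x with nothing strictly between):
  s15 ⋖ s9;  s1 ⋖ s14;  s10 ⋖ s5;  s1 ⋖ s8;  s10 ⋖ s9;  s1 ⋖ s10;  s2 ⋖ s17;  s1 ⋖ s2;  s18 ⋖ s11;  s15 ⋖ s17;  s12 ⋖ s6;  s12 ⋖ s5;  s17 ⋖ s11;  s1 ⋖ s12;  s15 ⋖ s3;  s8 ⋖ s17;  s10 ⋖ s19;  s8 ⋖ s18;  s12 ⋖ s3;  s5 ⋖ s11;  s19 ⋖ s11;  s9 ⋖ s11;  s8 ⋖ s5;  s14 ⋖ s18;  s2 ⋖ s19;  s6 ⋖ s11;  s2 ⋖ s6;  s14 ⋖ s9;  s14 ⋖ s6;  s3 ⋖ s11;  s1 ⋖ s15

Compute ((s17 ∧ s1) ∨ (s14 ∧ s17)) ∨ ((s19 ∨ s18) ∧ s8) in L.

s17 ∧ s1 = s1
s14 ∧ s17 = s1
s1 ∨ s1 = s1
s19 ∨ s18 = s11
s11 ∧ s8 = s8
s1 ∨ s8 = s8

s8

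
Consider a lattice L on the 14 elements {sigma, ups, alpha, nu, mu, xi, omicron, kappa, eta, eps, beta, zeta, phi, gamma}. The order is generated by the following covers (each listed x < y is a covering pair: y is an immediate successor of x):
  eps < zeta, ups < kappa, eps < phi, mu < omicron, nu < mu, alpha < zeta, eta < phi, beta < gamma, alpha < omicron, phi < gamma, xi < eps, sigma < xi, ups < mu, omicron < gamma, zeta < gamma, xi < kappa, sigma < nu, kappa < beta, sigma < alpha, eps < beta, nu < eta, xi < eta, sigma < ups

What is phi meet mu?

nu

Common lower bounds of {phi, mu}: nu, sigma.
The greatest among these is nu.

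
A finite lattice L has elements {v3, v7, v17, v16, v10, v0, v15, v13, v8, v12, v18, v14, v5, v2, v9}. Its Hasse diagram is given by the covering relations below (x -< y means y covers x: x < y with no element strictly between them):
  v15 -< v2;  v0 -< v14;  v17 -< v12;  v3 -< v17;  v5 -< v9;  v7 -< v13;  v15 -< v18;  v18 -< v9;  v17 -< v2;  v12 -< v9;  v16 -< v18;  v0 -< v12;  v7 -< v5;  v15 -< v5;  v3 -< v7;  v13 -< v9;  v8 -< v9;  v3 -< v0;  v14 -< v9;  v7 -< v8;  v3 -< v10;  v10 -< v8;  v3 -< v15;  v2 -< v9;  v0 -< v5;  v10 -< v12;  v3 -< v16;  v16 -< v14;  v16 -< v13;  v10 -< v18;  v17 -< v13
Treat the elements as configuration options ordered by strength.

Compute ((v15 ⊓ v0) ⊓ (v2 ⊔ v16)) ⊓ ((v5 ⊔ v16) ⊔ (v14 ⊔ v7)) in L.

v15 ∧ v0 = v3
v2 ∨ v16 = v9
v3 ∧ v9 = v3
v5 ∨ v16 = v9
v14 ∨ v7 = v9
v9 ∨ v9 = v9
v3 ∧ v9 = v3

v3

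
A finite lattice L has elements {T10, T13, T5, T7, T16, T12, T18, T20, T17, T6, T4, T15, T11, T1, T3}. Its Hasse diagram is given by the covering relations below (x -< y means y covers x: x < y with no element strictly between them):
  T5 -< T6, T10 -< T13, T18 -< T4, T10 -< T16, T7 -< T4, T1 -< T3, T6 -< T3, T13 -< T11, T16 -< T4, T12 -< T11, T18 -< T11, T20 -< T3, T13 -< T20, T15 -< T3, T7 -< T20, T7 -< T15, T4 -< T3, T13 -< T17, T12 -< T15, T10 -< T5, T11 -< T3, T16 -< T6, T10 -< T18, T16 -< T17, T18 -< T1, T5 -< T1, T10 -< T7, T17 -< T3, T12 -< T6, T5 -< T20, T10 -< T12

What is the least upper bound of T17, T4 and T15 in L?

T3

Common upper bounds of {T17, T4, T15}: T3.
The least among these is T3.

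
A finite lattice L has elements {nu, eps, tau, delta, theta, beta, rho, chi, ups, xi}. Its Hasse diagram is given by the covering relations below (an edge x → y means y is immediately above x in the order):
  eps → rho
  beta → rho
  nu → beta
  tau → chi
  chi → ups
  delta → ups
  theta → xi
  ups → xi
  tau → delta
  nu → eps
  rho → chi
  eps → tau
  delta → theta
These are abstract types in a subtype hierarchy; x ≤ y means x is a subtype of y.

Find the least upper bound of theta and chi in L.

xi

Common upper bounds of {theta, chi}: xi.
The least among these is xi.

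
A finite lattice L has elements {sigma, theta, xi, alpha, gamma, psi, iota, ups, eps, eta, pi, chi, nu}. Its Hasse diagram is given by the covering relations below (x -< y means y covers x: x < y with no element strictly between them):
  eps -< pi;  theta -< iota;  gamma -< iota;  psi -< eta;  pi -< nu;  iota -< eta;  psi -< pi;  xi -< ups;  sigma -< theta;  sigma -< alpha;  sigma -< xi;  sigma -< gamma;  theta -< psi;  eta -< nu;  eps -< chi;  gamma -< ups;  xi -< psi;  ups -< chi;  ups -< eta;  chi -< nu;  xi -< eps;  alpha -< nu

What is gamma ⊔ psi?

eta

Common upper bounds of {gamma, psi}: eta, nu.
The least among these is eta.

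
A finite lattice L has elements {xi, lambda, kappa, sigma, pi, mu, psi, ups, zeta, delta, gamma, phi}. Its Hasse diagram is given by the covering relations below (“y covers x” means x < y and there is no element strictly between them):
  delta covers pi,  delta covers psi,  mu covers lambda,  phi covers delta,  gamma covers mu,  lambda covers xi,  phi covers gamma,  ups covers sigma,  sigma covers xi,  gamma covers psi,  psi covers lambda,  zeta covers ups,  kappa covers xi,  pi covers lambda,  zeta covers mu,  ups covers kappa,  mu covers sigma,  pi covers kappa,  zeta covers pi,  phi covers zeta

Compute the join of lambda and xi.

Common upper bounds of {lambda, xi}: delta, gamma, lambda, mu, phi, pi, psi, zeta.
The least among these is lambda.

lambda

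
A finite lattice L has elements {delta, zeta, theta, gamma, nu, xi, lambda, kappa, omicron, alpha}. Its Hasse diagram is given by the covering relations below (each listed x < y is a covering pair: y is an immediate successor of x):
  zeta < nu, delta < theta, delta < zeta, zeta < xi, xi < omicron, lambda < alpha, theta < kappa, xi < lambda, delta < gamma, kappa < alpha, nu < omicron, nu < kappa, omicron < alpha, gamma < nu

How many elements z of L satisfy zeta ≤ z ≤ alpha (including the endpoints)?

The interval [zeta, alpha] = {alpha, kappa, lambda, nu, omicron, xi, zeta}, which has 7 elements.

7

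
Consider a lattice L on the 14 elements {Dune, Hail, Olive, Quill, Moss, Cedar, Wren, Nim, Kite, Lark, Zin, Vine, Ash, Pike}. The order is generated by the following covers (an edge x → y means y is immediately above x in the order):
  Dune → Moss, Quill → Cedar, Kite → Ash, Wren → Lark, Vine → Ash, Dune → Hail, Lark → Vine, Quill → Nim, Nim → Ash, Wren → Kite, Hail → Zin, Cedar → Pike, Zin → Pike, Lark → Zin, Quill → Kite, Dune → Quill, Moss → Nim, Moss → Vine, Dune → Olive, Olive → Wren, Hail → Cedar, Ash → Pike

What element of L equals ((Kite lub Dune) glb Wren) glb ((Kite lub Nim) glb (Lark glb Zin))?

Kite ∨ Dune = Kite
Kite ∧ Wren = Wren
Kite ∨ Nim = Ash
Lark ∧ Zin = Lark
Ash ∧ Lark = Lark
Wren ∧ Lark = Wren

Wren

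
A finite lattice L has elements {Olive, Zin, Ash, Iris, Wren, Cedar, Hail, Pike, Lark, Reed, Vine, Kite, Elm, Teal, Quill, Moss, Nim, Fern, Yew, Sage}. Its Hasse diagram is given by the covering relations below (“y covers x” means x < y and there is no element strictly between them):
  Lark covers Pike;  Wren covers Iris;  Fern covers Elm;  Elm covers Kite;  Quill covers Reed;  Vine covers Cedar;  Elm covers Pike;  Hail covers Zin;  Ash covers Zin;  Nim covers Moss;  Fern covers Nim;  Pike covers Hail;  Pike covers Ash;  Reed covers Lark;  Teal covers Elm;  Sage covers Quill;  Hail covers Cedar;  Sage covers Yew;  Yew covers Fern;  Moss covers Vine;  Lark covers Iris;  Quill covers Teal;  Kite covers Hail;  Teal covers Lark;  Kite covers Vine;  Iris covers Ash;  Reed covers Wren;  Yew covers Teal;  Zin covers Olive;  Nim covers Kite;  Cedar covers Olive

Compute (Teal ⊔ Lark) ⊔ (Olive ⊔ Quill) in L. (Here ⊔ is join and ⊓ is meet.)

Quill

Teal ∨ Lark = Teal
Olive ∨ Quill = Quill
Teal ∨ Quill = Quill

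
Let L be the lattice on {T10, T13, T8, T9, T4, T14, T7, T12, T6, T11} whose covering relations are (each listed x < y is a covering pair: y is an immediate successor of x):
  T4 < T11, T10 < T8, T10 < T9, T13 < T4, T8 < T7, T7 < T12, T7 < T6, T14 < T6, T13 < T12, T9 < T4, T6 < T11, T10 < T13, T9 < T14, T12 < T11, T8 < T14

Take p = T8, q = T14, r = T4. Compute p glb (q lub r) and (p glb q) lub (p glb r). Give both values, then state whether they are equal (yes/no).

q lub r = T11, so p glb (q lub r) = T8 glb T11 = T8.
p glb q = T8 and p glb r = T10, so (p glb q) lub (p glb r) = T8 lub T10 = T8.
Equal: yes.

T8; T8; yes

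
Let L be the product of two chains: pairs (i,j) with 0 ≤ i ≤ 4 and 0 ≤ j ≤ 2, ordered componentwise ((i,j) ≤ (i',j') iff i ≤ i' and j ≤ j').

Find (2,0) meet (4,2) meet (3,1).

Common lower bounds of {(2,0), (4,2), (3,1)}: (0,0), (1,0), (2,0).
The greatest among these is (2,0).

(2,0)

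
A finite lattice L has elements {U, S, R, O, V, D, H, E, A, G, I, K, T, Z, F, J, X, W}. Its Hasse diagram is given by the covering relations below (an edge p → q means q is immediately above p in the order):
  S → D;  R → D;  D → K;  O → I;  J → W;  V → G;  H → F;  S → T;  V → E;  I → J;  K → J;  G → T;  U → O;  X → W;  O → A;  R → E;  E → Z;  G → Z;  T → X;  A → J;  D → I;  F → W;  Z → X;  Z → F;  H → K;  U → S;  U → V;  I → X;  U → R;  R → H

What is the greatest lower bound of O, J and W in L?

Common lower bounds of {O, J, W}: O, U.
The greatest among these is O.

O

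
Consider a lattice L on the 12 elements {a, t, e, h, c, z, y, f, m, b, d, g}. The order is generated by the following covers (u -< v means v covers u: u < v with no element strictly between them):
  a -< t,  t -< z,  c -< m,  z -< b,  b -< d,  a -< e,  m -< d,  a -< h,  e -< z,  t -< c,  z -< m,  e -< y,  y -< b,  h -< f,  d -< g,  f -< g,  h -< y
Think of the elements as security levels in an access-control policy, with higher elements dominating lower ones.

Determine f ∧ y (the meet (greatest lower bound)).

h

Common lower bounds of {f, y}: a, h.
The greatest among these is h.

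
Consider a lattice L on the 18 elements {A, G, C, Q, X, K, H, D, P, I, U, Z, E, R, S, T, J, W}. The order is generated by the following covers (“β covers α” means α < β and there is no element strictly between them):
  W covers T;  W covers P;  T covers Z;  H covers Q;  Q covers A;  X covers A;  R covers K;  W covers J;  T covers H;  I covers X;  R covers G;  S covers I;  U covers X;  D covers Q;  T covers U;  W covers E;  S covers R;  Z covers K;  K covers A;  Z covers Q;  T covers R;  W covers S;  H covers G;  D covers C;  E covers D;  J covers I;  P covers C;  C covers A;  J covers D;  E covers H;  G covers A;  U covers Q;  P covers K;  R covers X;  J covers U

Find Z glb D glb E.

Q

Common lower bounds of {Z, D, E}: A, Q.
The greatest among these is Q.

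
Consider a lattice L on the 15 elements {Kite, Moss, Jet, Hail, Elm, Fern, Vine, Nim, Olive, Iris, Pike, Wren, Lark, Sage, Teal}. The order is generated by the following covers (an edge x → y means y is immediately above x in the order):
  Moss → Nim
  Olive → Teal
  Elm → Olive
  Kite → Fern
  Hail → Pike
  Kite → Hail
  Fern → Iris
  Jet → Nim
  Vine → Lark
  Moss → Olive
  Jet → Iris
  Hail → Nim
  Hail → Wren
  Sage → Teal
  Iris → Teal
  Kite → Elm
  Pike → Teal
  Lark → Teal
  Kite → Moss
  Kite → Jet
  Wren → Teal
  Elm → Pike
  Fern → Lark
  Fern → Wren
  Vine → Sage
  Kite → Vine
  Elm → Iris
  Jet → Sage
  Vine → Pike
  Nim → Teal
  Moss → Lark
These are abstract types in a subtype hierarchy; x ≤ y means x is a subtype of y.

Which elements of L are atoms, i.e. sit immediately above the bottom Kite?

Elm, Fern, Hail, Jet, Moss, Vine

The atoms are exactly the elements that cover Kite: Elm, Fern, Hail, Jet, Moss, Vine.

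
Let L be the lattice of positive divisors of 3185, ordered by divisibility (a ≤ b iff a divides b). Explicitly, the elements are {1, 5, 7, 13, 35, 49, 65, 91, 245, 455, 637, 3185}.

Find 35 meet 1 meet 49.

1

Common lower bounds of {35, 1, 49}: 1.
The greatest among these is 1.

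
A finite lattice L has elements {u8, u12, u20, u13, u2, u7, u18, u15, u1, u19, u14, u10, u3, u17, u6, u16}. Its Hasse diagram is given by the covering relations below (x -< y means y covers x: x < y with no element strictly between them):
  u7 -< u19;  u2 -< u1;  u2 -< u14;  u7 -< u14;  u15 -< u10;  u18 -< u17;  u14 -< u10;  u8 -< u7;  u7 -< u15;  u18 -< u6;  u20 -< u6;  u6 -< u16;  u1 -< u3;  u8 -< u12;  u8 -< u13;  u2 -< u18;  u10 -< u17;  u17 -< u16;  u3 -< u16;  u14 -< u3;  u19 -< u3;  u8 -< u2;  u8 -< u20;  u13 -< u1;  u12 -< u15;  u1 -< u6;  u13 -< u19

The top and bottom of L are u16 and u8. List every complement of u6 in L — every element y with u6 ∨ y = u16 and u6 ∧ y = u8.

u12, u15, u7

Need y with u6 ∨ y = u16 and u6 ∧ y = u8.
Checking each element gives: u12, u15, u7.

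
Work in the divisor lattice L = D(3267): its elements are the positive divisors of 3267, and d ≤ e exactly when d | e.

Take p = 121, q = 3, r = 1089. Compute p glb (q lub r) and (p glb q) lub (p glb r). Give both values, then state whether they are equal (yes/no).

121; 121; yes

q lub r = 1089, so p glb (q lub r) = 121 glb 1089 = 121.
p glb q = 1 and p glb r = 121, so (p glb q) lub (p glb r) = 1 lub 121 = 121.
Equal: yes.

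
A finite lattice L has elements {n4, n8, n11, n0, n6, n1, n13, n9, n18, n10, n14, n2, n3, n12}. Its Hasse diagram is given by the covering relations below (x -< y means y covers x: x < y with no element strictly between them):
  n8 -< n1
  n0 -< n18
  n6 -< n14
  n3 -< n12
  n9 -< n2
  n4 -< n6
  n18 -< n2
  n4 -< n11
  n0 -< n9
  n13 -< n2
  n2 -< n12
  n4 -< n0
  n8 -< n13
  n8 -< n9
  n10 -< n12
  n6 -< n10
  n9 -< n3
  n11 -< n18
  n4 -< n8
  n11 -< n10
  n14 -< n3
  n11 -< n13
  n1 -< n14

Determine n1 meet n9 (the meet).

n8

Common lower bounds of {n1, n9}: n4, n8.
The greatest among these is n8.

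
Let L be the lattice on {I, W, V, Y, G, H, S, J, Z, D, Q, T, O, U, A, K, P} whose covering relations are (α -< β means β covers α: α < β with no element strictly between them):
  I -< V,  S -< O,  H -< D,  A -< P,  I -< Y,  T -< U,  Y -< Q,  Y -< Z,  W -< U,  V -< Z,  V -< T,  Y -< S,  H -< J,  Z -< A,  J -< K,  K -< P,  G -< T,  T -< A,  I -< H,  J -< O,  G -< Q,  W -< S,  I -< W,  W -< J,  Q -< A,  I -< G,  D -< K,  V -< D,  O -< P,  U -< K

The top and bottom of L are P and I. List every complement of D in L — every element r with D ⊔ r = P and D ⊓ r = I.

Q, S, Y

Need r with D ∨ r = P and D ∧ r = I.
Checking each element gives: Q, S, Y.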